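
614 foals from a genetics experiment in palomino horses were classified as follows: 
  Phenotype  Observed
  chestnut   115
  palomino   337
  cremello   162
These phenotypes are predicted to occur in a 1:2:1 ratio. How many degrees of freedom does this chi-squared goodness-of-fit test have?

A goodness-of-fit test with 3 phenotype classes has df = 3 − 1 = 2.

2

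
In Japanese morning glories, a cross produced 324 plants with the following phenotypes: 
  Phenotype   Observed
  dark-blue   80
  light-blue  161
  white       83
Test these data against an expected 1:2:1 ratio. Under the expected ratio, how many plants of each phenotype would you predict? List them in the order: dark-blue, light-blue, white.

81, 162, 81

Expected counts for N = 324 under a 1:2:1 ratio (total parts = 4):
  dark-blue: 324 × 1/4 = 81
  light-blue: 324 × 2/4 = 162
  white: 324 × 1/4 = 81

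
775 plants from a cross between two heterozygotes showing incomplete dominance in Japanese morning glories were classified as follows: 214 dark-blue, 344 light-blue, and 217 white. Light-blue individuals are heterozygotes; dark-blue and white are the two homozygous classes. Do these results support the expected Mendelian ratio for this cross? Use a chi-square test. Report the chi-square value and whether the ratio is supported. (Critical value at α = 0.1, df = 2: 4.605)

9.790; not consistent

With incomplete dominance, a heterozygote × heterozygote cross gives a 1:2:1 phenotypic ratio.
Under the 1:2:1 hypothesis (Σ ratio = 4, N = 775):
  dark-blue: 775 × 1/4 = 193.75
  light-blue: 775 × 2/4 = 387.5
  white: 775 × 1/4 = 193.75
χ² = Σ (O − E)² / E
  dark-blue: (214 − 193.75)² / 193.75 = 2.1165
  light-blue: (344 − 387.5)² / 387.5 = 4.8832
  white: (217 − 193.75)² / 193.75 = 2.7900
χ² = 2.1165 + 4.8832 + 2.7900 = 9.7897 ≈ 9.790
Degrees of freedom = 3 − 1 = 2; critical value at α = 0.1 is 4.605.
Since 9.790 > 4.605, we reject the null hypothesis — the data do not fit the 1:2:1 ratio.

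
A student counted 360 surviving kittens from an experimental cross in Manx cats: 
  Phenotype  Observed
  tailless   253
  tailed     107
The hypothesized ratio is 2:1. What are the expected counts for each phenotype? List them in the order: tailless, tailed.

240, 120

Total ratio parts = 3. Expected numbers out of 360:
  tailless: 360 × 2/3 = 240
  tailed: 360 × 1/3 = 120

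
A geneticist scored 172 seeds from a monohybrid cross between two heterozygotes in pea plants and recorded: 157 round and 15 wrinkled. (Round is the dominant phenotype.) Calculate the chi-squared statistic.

24.310

For a monohybrid cross between heterozygotes with complete dominance, the expected phenotypic ratio is 3:1.
Under the 3:1 hypothesis (Σ ratio = 4, N = 172):
  round: 172 × 3/4 = 129
  wrinkled: 172 × 1/4 = 43
χ² = Σ (O − E)² / E
  round: (157 − 129)² / 129 = 6.0775
  wrinkled: (15 − 43)² / 43 = 18.2326
χ² = 6.0775 + 18.2326 = 24.3101 ≈ 24.310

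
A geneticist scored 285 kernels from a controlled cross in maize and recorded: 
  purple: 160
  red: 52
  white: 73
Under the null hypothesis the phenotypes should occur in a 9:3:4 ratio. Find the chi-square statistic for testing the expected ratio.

Under the 9:3:4 hypothesis (Σ ratio = 16, N = 285):
  purple: 285 × 9/16 = 160.3125
  red: 285 × 3/16 = 53.4375
  white: 285 × 4/16 = 71.25
χ² = Σ (O − E)² / E
  purple: (160 − 160.3125)² / 160.3125 = 0.0006
  red: (52 − 53.4375)² / 53.4375 = 0.0387
  white: (73 − 71.25)² / 71.25 = 0.0430
χ² = 0.0006 + 0.0387 + 0.0430 = 0.0823 ≈ 0.082

0.082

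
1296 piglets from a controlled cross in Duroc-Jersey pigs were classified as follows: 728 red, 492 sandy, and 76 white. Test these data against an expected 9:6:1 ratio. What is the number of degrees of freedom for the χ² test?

2

A goodness-of-fit test with 3 phenotype classes has df = 3 − 1 = 2.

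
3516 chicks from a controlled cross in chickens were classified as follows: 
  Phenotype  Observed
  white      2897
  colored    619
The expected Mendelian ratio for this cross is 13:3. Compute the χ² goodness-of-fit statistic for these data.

Total ratio parts = 16. Expected numbers out of 3516:
  white: 3516 × 13/16 = 2856.75
  colored: 3516 × 3/16 = 659.25
χ² = Σ (O − E)² / E
  white: (2897 − 2856.75)² / 2856.75 = 0.5671
  colored: (619 − 659.25)² / 659.25 = 2.4574
χ² = 0.5671 + 2.4574 = 3.0245 ≈ 3.025

3.025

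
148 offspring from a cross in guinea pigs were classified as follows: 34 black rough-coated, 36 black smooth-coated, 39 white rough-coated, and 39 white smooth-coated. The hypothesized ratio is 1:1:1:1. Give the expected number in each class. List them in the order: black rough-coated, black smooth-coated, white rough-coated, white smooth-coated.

Expected counts for N = 148 under a 1:1:1:1 ratio (total parts = 4):
  black rough-coated: 148 × 1/4 = 37
  black smooth-coated: 148 × 1/4 = 37
  white rough-coated: 148 × 1/4 = 37
  white smooth-coated: 148 × 1/4 = 37

37, 37, 37, 37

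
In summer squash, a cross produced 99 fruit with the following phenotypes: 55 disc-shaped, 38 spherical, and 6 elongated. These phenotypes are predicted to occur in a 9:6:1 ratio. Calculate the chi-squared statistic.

The 9:6:1 ratio has 16 parts, so with N = 99 the expected counts are:
  disc-shaped: 99 × 9/16 = 55.6875
  spherical: 99 × 6/16 = 37.125
  elongated: 99 × 1/16 = 6.1875
χ² = Σ (O − E)² / E
  disc-shaped: (55 − 55.6875)² / 55.6875 = 0.0085
  spherical: (38 − 37.125)² / 37.125 = 0.0206
  elongated: (6 − 6.1875)² / 6.1875 = 0.0057
χ² = 0.0085 + 0.0206 + 0.0057 = 0.0348 ≈ 0.035

0.035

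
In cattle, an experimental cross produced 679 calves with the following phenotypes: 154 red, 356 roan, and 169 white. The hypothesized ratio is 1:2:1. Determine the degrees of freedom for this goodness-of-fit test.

A goodness-of-fit test with 3 phenotype classes has df = 3 − 1 = 2.

2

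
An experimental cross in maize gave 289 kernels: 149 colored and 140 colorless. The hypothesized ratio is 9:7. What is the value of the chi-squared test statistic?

Under the 9:7 hypothesis (Σ ratio = 16, N = 289):
  colored: 289 × 9/16 = 162.5625
  colorless: 289 × 7/16 = 126.4375
χ² = Σ (O − E)² / E
  colored: (149 − 162.5625)² / 162.5625 = 1.1315
  colorless: (140 − 126.4375)² / 126.4375 = 1.4548
χ² = 1.1315 + 1.4548 = 2.5863 ≈ 2.586

2.586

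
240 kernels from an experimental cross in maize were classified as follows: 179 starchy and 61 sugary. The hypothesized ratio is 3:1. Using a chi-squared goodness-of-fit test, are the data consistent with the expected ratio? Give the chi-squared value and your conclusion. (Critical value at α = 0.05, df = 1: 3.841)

Under the 3:1 hypothesis (Σ ratio = 4, N = 240):
  starchy: 240 × 3/4 = 180
  sugary: 240 × 1/4 = 60
χ² = Σ (O − E)² / E
  starchy: (179 − 180)² / 180 = 0.0056
  sugary: (61 − 60)² / 60 = 0.0167
χ² = 0.0056 + 0.0167 = 0.0223 ≈ 0.022
Degrees of freedom = 2 − 1 = 1; critical value at α = 0.05 is 3.841.
Since 0.022 < 3.841, we fail to reject the null hypothesis — the data are consistent with the 3:1 ratio.

0.022; consistent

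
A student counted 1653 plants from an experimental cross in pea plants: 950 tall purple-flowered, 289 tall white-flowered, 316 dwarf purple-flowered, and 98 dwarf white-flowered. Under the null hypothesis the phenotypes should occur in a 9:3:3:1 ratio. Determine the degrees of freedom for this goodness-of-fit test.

A goodness-of-fit test with 4 phenotype classes has df = 4 − 1 = 3.

3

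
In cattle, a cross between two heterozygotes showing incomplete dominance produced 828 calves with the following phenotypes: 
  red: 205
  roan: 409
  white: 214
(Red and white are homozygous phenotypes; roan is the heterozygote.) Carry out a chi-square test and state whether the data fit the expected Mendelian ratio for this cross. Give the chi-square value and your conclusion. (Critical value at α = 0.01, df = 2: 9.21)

With incomplete dominance, a heterozygote × heterozygote cross gives a 1:2:1 phenotypic ratio.
Total ratio parts = 4. Expected numbers out of 828:
  red: 828 × 1/4 = 207
  roan: 828 × 2/4 = 414
  white: 828 × 1/4 = 207
χ² = Σ (O − E)² / E
  red: (205 − 207)² / 207 = 0.0193
  roan: (409 − 414)² / 414 = 0.0604
  white: (214 − 207)² / 207 = 0.2367
χ² = 0.0193 + 0.0604 + 0.2367 = 0.3164 ≈ 0.316
Degrees of freedom = 3 − 1 = 2; critical value at α = 0.01 is 9.21.
Since 0.316 < 9.21, we fail to reject the null hypothesis — the data are consistent with the 1:2:1 ratio.

0.316; consistent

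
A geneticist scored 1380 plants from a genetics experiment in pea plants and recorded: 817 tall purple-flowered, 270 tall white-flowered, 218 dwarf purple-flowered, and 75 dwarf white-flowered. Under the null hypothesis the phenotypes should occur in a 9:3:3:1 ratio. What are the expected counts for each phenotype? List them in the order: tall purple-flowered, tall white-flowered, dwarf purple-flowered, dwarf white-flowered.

Total ratio parts = 16. Expected numbers out of 1380:
  tall purple-flowered: 1380 × 9/16 = 776.25
  tall white-flowered: 1380 × 3/16 = 258.75
  dwarf purple-flowered: 1380 × 3/16 = 258.75
  dwarf white-flowered: 1380 × 1/16 = 86.25

776.25, 258.75, 258.75, 86.25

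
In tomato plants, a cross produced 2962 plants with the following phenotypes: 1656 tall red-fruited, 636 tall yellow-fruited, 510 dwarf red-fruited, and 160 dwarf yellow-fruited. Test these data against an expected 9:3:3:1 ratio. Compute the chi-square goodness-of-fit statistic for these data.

18.883

The 9:3:3:1 ratio has 16 parts, so with N = 2962 the expected counts are:
  tall red-fruited: 2962 × 9/16 = 1666.125
  tall yellow-fruited: 2962 × 3/16 = 555.375
  dwarf red-fruited: 2962 × 3/16 = 555.375
  dwarf yellow-fruited: 2962 × 1/16 = 185.125
χ² = Σ (O − E)² / E
  tall red-fruited: (1656 − 1666.125)² / 1666.125 = 0.0615
  tall yellow-fruited: (636 − 555.375)² / 555.375 = 11.7045
  dwarf red-fruited: (510 − 555.375)² / 555.375 = 3.7072
  dwarf yellow-fruited: (160 − 185.125)² / 185.125 = 3.4099
χ² = 0.0615 + 11.7045 + 3.7072 + 3.4099 = 18.8831 ≈ 18.883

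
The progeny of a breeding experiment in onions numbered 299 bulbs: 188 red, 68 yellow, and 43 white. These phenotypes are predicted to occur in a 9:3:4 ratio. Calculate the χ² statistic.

Expected counts for N = 299 under a 9:3:4 ratio (total parts = 16):
  red: 299 × 9/16 = 168.1875
  yellow: 299 × 3/16 = 56.0625
  white: 299 × 4/16 = 74.75
χ² = Σ (O − E)² / E
  red: (188 − 168.1875)² / 168.1875 = 2.3339
  yellow: (68 − 56.0625)² / 56.0625 = 2.5419
  white: (43 − 74.75)² / 74.75 = 13.4858
χ² = 2.3339 + 2.5419 + 13.4858 = 18.3616 ≈ 18.362

18.362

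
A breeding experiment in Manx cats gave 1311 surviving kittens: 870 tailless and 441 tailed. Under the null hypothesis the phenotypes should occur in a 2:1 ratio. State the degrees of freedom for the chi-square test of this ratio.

1

A goodness-of-fit test with 2 phenotype classes has df = 2 − 1 = 1.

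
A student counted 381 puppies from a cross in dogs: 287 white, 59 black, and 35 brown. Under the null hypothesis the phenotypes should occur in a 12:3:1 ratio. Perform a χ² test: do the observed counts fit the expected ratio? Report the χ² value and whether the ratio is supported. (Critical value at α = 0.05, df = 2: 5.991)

7.427; not consistent

The 12:3:1 ratio has 16 parts, so with N = 381 the expected counts are:
  white: 381 × 12/16 = 285.75
  black: 381 × 3/16 = 71.4375
  brown: 381 × 1/16 = 23.8125
χ² = Σ (O − E)² / E
  white: (287 − 285.75)² / 285.75 = 0.0055
  black: (59 − 71.4375)² / 71.4375 = 2.1654
  brown: (35 − 23.8125)² / 23.8125 = 5.2561
χ² = 0.0055 + 2.1654 + 5.2561 = 7.427
Degrees of freedom = 3 − 1 = 2; critical value at α = 0.05 is 5.991.
Since 7.427 > 5.991, we reject the null hypothesis — the data do not fit the 12:3:1 ratio.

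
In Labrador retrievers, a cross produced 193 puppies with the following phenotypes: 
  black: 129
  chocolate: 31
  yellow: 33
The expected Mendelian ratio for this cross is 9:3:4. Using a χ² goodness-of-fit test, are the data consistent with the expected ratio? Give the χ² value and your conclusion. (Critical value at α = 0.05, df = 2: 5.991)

Under the 9:3:4 hypothesis (Σ ratio = 16, N = 193):
  black: 193 × 9/16 = 108.5625
  chocolate: 193 × 3/16 = 36.1875
  yellow: 193 × 4/16 = 48.25
χ² = Σ (O − E)² / E
  black: (129 − 108.5625)² / 108.5625 = 3.8475
  chocolate: (31 − 36.1875)² / 36.1875 = 0.7436
  yellow: (33 − 48.25)² / 48.25 = 4.8199
χ² = 3.8475 + 0.7436 + 4.8199 = 9.411
Degrees of freedom = 3 − 1 = 2; critical value at α = 0.05 is 5.991.
Since 9.411 > 5.991, we reject the null hypothesis — the data do not fit the 9:3:4 ratio.

9.411; not consistent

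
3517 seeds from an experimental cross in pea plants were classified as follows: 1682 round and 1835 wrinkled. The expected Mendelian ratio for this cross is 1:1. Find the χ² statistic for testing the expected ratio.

Expected counts for N = 3517 under a 1:1 ratio (total parts = 2):
  round: 3517 × 1/2 = 1758.5
  wrinkled: 3517 × 1/2 = 1758.5
χ² = Σ (O − E)² / E
  round: (1682 − 1758.5)² / 1758.5 = 3.3280
  wrinkled: (1835 − 1758.5)² / 1758.5 = 3.3280
χ² = 3.3280 + 3.3280 = 6.656

6.656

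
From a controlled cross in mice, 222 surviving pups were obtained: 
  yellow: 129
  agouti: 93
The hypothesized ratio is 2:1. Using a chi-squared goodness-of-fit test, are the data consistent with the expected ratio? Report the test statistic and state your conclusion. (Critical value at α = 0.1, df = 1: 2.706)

7.318; not consistent

The 2:1 ratio has 3 parts, so with N = 222 the expected counts are:
  yellow: 222 × 2/3 = 148
  agouti: 222 × 1/3 = 74
χ² = Σ (O − E)² / E
  yellow: (129 − 148)² / 148 = 2.4392
  agouti: (93 − 74)² / 74 = 4.8784
χ² = 2.4392 + 4.8784 = 7.3176 ≈ 7.318
Degrees of freedom = 2 − 1 = 1; critical value at α = 0.1 is 2.706.
Since 7.318 > 2.706, we reject the null hypothesis — the data do not fit the 2:1 ratio.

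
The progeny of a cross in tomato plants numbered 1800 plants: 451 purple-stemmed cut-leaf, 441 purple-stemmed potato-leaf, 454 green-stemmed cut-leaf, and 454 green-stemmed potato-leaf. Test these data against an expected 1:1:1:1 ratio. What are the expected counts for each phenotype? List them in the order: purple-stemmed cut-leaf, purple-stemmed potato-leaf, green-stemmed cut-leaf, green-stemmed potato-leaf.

450, 450, 450, 450

The 1:1:1:1 ratio has 4 parts, so with N = 1800 the expected counts are:
  purple-stemmed cut-leaf: 1800 × 1/4 = 450
  purple-stemmed potato-leaf: 1800 × 1/4 = 450
  green-stemmed cut-leaf: 1800 × 1/4 = 450
  green-stemmed potato-leaf: 1800 × 1/4 = 450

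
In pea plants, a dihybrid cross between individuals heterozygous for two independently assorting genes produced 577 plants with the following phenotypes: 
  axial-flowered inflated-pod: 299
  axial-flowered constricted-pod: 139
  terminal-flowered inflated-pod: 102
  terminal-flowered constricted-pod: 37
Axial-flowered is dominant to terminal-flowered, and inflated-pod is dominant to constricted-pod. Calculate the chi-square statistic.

A dihybrid F₂ with independent assortment and complete dominance at both loci gives a 9:3:3:1 phenotypic ratio.
The 9:3:3:1 ratio has 16 parts, so with N = 577 the expected counts are:
  axial-flowered inflated-pod: 577 × 9/16 = 324.5625
  axial-flowered constricted-pod: 577 × 3/16 = 108.1875
  terminal-flowered inflated-pod: 577 × 3/16 = 108.1875
  terminal-flowered constricted-pod: 577 × 1/16 = 36.0625
χ² = Σ (O − E)² / E
  axial-flowered inflated-pod: (299 − 324.5625)² / 324.5625 = 2.0133
  axial-flowered constricted-pod: (139 − 108.1875)² / 108.1875 = 8.7756
  terminal-flowered inflated-pod: (102 − 108.1875)² / 108.1875 = 0.3539
  terminal-flowered constricted-pod: (37 − 36.0625)² / 36.0625 = 0.0244
χ² = 2.0133 + 8.7756 + 0.3539 + 0.0244 = 11.1672 ≈ 11.167

11.167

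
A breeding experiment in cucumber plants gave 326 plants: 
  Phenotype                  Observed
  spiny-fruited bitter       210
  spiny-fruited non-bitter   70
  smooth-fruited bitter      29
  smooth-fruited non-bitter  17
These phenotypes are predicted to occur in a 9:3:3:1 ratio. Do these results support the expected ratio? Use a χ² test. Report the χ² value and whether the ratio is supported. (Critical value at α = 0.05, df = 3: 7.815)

The 9:3:3:1 ratio has 16 parts, so with N = 326 the expected counts are:
  spiny-fruited bitter: 326 × 9/16 = 183.375
  spiny-fruited non-bitter: 326 × 3/16 = 61.125
  smooth-fruited bitter: 326 × 3/16 = 61.125
  smooth-fruited non-bitter: 326 × 1/16 = 20.375
χ² = Σ (O − E)² / E
  spiny-fruited bitter: (210 − 183.375)² / 183.375 = 3.8658
  spiny-fruited non-bitter: (70 − 61.125)² / 61.125 = 1.2886
  smooth-fruited bitter: (29 − 61.125)² / 61.125 = 16.8837
  smooth-fruited non-bitter: (17 − 20.375)² / 20.375 = 0.5590
χ² = 3.8658 + 1.2886 + 16.8837 + 0.5590 = 22.5971 ≈ 22.597
Degrees of freedom = 4 − 1 = 3; critical value at α = 0.05 is 7.815.
Since 22.597 > 7.815, we reject the null hypothesis — the data do not fit the 9:3:3:1 ratio.

22.597; not consistent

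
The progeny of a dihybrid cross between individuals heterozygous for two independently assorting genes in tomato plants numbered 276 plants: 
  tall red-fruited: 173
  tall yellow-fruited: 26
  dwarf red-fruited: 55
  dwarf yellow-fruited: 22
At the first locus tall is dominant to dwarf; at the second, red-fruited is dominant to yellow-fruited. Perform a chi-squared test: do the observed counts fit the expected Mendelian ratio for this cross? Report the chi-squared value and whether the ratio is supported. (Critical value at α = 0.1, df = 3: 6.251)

A dihybrid F₂ with independent assortment and complete dominance at both loci gives a 9:3:3:1 phenotypic ratio.
Total ratio parts = 16. Expected numbers out of 276:
  tall red-fruited: 276 × 9/16 = 155.25
  tall yellow-fruited: 276 × 3/16 = 51.75
  dwarf red-fruited: 276 × 3/16 = 51.75
  dwarf yellow-fruited: 276 × 1/16 = 17.25
χ² = Σ (O − E)² / E
  tall red-fruited: (173 − 155.25)² / 155.25 = 2.0294
  tall yellow-fruited: (26 − 51.75)² / 51.75 = 12.8128
  dwarf red-fruited: (55 − 51.75)² / 51.75 = 0.2041
  dwarf yellow-fruited: (22 − 17.25)² / 17.25 = 1.3080
χ² = 2.0294 + 12.8128 + 0.2041 + 1.3080 = 16.3543 ≈ 16.354
Degrees of freedom = 4 − 1 = 3; critical value at α = 0.1 is 6.251.
Since 16.354 > 6.251, we reject the null hypothesis — the data do not fit the 9:3:3:1 ratio.

16.354; not consistent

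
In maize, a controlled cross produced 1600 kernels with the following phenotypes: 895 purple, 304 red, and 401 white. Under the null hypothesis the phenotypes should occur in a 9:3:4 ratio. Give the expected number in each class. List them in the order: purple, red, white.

Under the 9:3:4 hypothesis (Σ ratio = 16, N = 1600):
  purple: 1600 × 9/16 = 900
  red: 1600 × 3/16 = 300
  white: 1600 × 4/16 = 400

900, 300, 400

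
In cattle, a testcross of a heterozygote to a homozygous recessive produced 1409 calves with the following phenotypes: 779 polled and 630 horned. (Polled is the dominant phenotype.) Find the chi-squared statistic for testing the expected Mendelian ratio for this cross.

A testcross of a heterozygote (Aa × aa) gives a 1:1 phenotypic ratio.
The 1:1 ratio has 2 parts, so with N = 1409 the expected counts are:
  polled: 1409 × 1/2 = 704.5
  horned: 1409 × 1/2 = 704.5
χ² = Σ (O − E)² / E
  polled: (779 − 704.5)² / 704.5 = 7.8783
  horned: (630 − 704.5)² / 704.5 = 7.8783
χ² = 7.8783 + 7.8783 = 15.7566 ≈ 15.757

15.757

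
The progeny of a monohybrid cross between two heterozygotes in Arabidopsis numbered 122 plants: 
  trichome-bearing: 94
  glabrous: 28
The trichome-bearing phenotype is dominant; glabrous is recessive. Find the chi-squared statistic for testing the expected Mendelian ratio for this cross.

0.273

For a monohybrid cross between heterozygotes with complete dominance, the expected phenotypic ratio is 3:1.
The 3:1 ratio has 4 parts, so with N = 122 the expected counts are:
  trichome-bearing: 122 × 3/4 = 91.5
  glabrous: 122 × 1/4 = 30.5
χ² = Σ (O − E)² / E
  trichome-bearing: (94 − 91.5)² / 91.5 = 0.0683
  glabrous: (28 − 30.5)² / 30.5 = 0.2049
χ² = 0.0683 + 0.2049 = 0.2732 ≈ 0.273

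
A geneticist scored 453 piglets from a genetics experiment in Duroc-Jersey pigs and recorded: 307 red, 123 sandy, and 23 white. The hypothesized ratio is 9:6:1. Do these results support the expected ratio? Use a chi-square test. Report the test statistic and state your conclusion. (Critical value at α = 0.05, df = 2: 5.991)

Under the 9:6:1 hypothesis (Σ ratio = 16, N = 453):
  red: 453 × 9/16 = 254.8125
  sandy: 453 × 6/16 = 169.875
  white: 453 × 1/16 = 28.3125
χ² = Σ (O − E)² / E
  red: (307 − 254.8125)² / 254.8125 = 10.6884
  sandy: (123 − 169.875)² / 169.875 = 12.9346
  white: (23 − 28.3125)² / 28.3125 = 0.9968
χ² = 10.6884 + 12.9346 + 0.9968 = 24.6198 ≈ 24.620
Degrees of freedom = 3 − 1 = 2; critical value at α = 0.05 is 5.991.
Since 24.620 > 5.991, we reject the null hypothesis — the data do not fit the 9:6:1 ratio.

24.620; not consistent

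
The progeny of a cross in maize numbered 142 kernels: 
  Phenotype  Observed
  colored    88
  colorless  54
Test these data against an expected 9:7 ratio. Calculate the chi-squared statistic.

Total ratio parts = 16. Expected numbers out of 142:
  colored: 142 × 9/16 = 79.875
  colorless: 142 × 7/16 = 62.125
χ² = Σ (O − E)² / E
  colored: (88 − 79.875)² / 79.875 = 0.8265
  colorless: (54 − 62.125)² / 62.125 = 1.0626
χ² = 0.8265 + 1.0626 = 1.8891 ≈ 1.889

1.889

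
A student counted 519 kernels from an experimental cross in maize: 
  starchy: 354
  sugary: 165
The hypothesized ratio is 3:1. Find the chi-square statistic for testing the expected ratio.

Total ratio parts = 4. Expected numbers out of 519:
  starchy: 519 × 3/4 = 389.25
  sugary: 519 × 1/4 = 129.75
χ² = Σ (O − E)² / E
  starchy: (354 − 389.25)² / 389.25 = 3.1922
  sugary: (165 − 129.75)² / 129.75 = 9.5766
χ² = 3.1922 + 9.5766 = 12.7688 ≈ 12.769

12.769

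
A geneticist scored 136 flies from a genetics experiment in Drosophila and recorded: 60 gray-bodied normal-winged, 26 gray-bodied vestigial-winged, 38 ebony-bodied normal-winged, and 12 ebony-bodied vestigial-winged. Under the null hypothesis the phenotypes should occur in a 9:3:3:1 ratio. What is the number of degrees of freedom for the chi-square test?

3

A goodness-of-fit test with 4 phenotype classes has df = 4 − 1 = 3.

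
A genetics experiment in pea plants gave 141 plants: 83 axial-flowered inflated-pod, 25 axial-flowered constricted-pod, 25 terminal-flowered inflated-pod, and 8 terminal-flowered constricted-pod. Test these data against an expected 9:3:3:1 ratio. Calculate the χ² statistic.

0.403

Under the 9:3:3:1 hypothesis (Σ ratio = 16, N = 141):
  axial-flowered inflated-pod: 141 × 9/16 = 79.3125
  axial-flowered constricted-pod: 141 × 3/16 = 26.4375
  terminal-flowered inflated-pod: 141 × 3/16 = 26.4375
  terminal-flowered constricted-pod: 141 × 1/16 = 8.8125
χ² = Σ (O − E)² / E
  axial-flowered inflated-pod: (83 − 79.3125)² / 79.3125 = 0.1714
  axial-flowered constricted-pod: (25 − 26.4375)² / 26.4375 = 0.0782
  terminal-flowered inflated-pod: (25 − 26.4375)² / 26.4375 = 0.0782
  terminal-flowered constricted-pod: (8 − 8.8125)² / 8.8125 = 0.0749
χ² = 0.1714 + 0.0782 + 0.0782 + 0.0749 = 0.4027 ≈ 0.403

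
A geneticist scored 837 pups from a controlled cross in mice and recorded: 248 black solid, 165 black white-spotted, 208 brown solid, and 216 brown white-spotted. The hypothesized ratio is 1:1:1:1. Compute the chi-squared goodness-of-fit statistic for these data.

Under the 1:1:1:1 hypothesis (Σ ratio = 4, N = 837):
  black solid: 837 × 1/4 = 209.25
  black white-spotted: 837 × 1/4 = 209.25
  brown solid: 837 × 1/4 = 209.25
  brown white-spotted: 837 × 1/4 = 209.25
χ² = Σ (O − E)² / E
  black solid: (248 − 209.25)² / 209.25 = 7.1759
  black white-spotted: (165 − 209.25)² / 209.25 = 9.3575
  brown solid: (208 − 209.25)² / 209.25 = 0.0075
  brown white-spotted: (216 − 209.25)² / 209.25 = 0.2177
χ² = 7.1759 + 9.3575 + 0.0075 + 0.2177 = 16.7586 ≈ 16.759

16.759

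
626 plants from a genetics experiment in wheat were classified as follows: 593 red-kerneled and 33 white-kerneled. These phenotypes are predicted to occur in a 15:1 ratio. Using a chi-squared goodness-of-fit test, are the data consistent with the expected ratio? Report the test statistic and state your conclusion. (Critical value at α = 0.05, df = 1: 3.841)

The 15:1 ratio has 16 parts, so with N = 626 the expected counts are:
  red-kerneled: 626 × 15/16 = 586.875
  white-kerneled: 626 × 1/16 = 39.125
χ² = Σ (O − E)² / E
  red-kerneled: (593 − 586.875)² / 586.875 = 0.0639
  white-kerneled: (33 − 39.125)² / 39.125 = 0.9589
χ² = 0.0639 + 0.9589 = 1.0228 ≈ 1.023
Degrees of freedom = 2 − 1 = 1; critical value at α = 0.05 is 3.841.
Since 1.023 < 3.841, we fail to reject the null hypothesis — the data are consistent with the 15:1 ratio.

1.023; consistent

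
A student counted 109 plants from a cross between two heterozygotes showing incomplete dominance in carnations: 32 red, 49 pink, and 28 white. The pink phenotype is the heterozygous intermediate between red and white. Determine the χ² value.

1.404

With incomplete dominance, a heterozygote × heterozygote cross gives a 1:2:1 phenotypic ratio.
Under the 1:2:1 hypothesis (Σ ratio = 4, N = 109):
  red: 109 × 1/4 = 27.25
  pink: 109 × 2/4 = 54.5
  white: 109 × 1/4 = 27.25
χ² = Σ (O − E)² / E
  red: (32 − 27.25)² / 27.25 = 0.8280
  pink: (49 − 54.5)² / 54.5 = 0.5550
  white: (28 − 27.25)² / 27.25 = 0.0206
χ² = 0.8280 + 0.5550 + 0.0206 = 1.4036 ≈ 1.404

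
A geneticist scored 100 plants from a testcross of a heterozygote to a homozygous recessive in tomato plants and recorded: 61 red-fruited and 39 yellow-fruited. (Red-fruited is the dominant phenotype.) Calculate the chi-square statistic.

A testcross of a heterozygote (Aa × aa) gives a 1:1 phenotypic ratio.
Expected counts for N = 100 under a 1:1 ratio (total parts = 2):
  red-fruited: 100 × 1/2 = 50
  yellow-fruited: 100 × 1/2 = 50
χ² = Σ (O − E)² / E
  red-fruited: (61 − 50)² / 50 = 2.4200
  yellow-fruited: (39 − 50)² / 50 = 2.4200
χ² = 2.4200 + 2.4200 = 4.840

4.840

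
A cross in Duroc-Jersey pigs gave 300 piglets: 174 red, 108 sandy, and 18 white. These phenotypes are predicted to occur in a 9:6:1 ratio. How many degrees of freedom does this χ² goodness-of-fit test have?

2

A goodness-of-fit test with 3 phenotype classes has df = 3 − 1 = 2.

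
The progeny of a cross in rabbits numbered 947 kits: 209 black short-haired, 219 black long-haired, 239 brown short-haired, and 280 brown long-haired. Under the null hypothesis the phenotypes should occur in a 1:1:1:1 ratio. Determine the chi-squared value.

12.506

Expected counts for N = 947 under a 1:1:1:1 ratio (total parts = 4):
  black short-haired: 947 × 1/4 = 236.75
  black long-haired: 947 × 1/4 = 236.75
  brown short-haired: 947 × 1/4 = 236.75
  brown long-haired: 947 × 1/4 = 236.75
χ² = Σ (O − E)² / E
  black short-haired: (209 − 236.75)² / 236.75 = 3.2526
  black long-haired: (219 − 236.75)² / 236.75 = 1.3308
  brown short-haired: (239 − 236.75)² / 236.75 = 0.0214
  brown long-haired: (280 − 236.75)² / 236.75 = 7.9010
χ² = 3.2526 + 1.3308 + 0.0214 + 7.9010 = 12.5058 ≈ 12.506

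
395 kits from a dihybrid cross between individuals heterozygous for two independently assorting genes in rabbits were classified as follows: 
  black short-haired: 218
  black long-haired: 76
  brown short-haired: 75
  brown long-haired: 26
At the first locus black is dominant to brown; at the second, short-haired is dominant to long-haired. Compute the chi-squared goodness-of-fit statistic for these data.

A dihybrid F₂ with independent assortment and complete dominance at both loci gives a 9:3:3:1 phenotypic ratio.
Total ratio parts = 16. Expected numbers out of 395:
  black short-haired: 395 × 9/16 = 222.1875
  black long-haired: 395 × 3/16 = 74.0625
  brown short-haired: 395 × 3/16 = 74.0625
  brown long-haired: 395 × 1/16 = 24.6875
χ² = Σ (O − E)² / E
  black short-haired: (218 − 222.1875)² / 222.1875 = 0.0789
  black long-haired: (76 − 74.0625)² / 74.0625 = 0.0507
  brown short-haired: (75 − 74.0625)² / 74.0625 = 0.0119
  brown long-haired: (26 − 24.6875)² / 24.6875 = 0.0698
χ² = 0.0789 + 0.0507 + 0.0119 + 0.0698 = 0.2113 ≈ 0.211

0.211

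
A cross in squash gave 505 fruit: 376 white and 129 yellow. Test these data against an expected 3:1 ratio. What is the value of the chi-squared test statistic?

Expected counts for N = 505 under a 3:1 ratio (total parts = 4):
  white: 505 × 3/4 = 378.75
  yellow: 505 × 1/4 = 126.25
χ² = Σ (O − E)² / E
  white: (376 − 378.75)² / 378.75 = 0.0200
  yellow: (129 − 126.25)² / 126.25 = 0.0599
χ² = 0.0200 + 0.0599 = 0.0799 ≈ 0.080

0.080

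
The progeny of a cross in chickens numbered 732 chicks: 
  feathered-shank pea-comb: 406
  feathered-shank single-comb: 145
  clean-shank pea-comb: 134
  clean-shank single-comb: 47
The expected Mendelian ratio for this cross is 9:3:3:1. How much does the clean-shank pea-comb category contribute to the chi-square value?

0.077

Total ratio parts = 16. Expected numbers out of 732:
  feathered-shank pea-comb: 732 × 9/16 = 411.75
  feathered-shank single-comb: 732 × 3/16 = 137.25
  clean-shank pea-comb: 732 × 3/16 = 137.25
  clean-shank single-comb: 732 × 1/16 = 45.75
Contribution of clean-shank pea-comb: (134 − 137.25)² / 137.25 = 0.0770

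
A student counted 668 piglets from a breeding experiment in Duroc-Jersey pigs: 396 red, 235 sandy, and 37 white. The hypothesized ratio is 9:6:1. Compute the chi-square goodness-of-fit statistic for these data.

Under the 9:6:1 hypothesis (Σ ratio = 16, N = 668):
  red: 668 × 9/16 = 375.75
  sandy: 668 × 6/16 = 250.5
  white: 668 × 1/16 = 41.75
χ² = Σ (O − E)² / E
  red: (396 − 375.75)² / 375.75 = 1.0913
  sandy: (235 − 250.5)² / 250.5 = 0.9591
  white: (37 − 41.75)² / 41.75 = 0.5404
χ² = 1.0913 + 0.9591 + 0.5404 = 2.5908 ≈ 2.591

2.591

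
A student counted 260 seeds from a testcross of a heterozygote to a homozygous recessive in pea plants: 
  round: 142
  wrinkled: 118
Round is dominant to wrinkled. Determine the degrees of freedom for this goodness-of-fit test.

1

A testcross of a heterozygote (Aa × aa) gives a 1:1 phenotypic ratio.
A goodness-of-fit test with 2 phenotype classes has df = 2 − 1 = 1.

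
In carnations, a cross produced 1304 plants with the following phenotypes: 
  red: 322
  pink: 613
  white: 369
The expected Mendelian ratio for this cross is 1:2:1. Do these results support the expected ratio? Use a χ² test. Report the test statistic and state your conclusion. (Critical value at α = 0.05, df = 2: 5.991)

Expected counts for N = 1304 under a 1:2:1 ratio (total parts = 4):
  red: 1304 × 1/4 = 326
  pink: 1304 × 2/4 = 652
  white: 1304 × 1/4 = 326
χ² = Σ (O − E)² / E
  red: (322 − 326)² / 326 = 0.0491
  pink: (613 − 652)² / 652 = 2.3328
  white: (369 − 326)² / 326 = 5.6718
χ² = 0.0491 + 2.3328 + 5.6718 = 8.0537 ≈ 8.054
Degrees of freedom = 3 − 1 = 2; critical value at α = 0.05 is 5.991.
Since 8.054 > 5.991, we reject the null hypothesis — the data do not fit the 1:2:1 ratio.

8.054; not consistent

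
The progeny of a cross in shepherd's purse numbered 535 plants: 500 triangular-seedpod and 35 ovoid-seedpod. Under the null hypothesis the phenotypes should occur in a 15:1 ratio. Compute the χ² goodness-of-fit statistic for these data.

The 15:1 ratio has 16 parts, so with N = 535 the expected counts are:
  triangular-seedpod: 535 × 15/16 = 501.5625
  ovoid-seedpod: 535 × 1/16 = 33.4375
χ² = Σ (O − E)² / E
  triangular-seedpod: (500 − 501.5625)² / 501.5625 = 0.0049
  ovoid-seedpod: (35 − 33.4375)² / 33.4375 = 0.0730
χ² = 0.0049 + 0.0730 = 0.0779 ≈ 0.078

0.078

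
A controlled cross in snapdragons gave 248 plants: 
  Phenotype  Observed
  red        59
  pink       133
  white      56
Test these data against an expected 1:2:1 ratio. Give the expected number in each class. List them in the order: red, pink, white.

Expected counts for N = 248 under a 1:2:1 ratio (total parts = 4):
  red: 248 × 1/4 = 62
  pink: 248 × 2/4 = 124
  white: 248 × 1/4 = 62

62, 124, 62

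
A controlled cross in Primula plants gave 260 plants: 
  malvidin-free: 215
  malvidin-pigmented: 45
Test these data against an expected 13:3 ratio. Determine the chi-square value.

0.355

Under the 13:3 hypothesis (Σ ratio = 16, N = 260):
  malvidin-free: 260 × 13/16 = 211.25
  malvidin-pigmented: 260 × 3/16 = 48.75
χ² = Σ (O − E)² / E
  malvidin-free: (215 − 211.25)² / 211.25 = 0.0666
  malvidin-pigmented: (45 − 48.75)² / 48.75 = 0.2885
χ² = 0.0666 + 0.2885 = 0.3551 ≈ 0.355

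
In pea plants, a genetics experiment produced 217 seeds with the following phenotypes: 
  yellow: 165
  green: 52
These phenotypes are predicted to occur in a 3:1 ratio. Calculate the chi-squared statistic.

0.124

Expected counts for N = 217 under a 3:1 ratio (total parts = 4):
  yellow: 217 × 3/4 = 162.75
  green: 217 × 1/4 = 54.25
χ² = Σ (O − E)² / E
  yellow: (165 − 162.75)² / 162.75 = 0.0311
  green: (52 − 54.25)² / 54.25 = 0.0933
χ² = 0.0311 + 0.0933 = 0.1244 ≈ 0.124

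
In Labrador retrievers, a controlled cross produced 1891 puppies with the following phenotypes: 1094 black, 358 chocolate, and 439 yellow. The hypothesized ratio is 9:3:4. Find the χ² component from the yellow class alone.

Total ratio parts = 16. Expected numbers out of 1891:
  black: 1891 × 9/16 = 1063.6875
  chocolate: 1891 × 3/16 = 354.5625
  yellow: 1891 × 4/16 = 472.75
Contribution of yellow: (439 − 472.75)² / 472.75 = 2.4094

2.409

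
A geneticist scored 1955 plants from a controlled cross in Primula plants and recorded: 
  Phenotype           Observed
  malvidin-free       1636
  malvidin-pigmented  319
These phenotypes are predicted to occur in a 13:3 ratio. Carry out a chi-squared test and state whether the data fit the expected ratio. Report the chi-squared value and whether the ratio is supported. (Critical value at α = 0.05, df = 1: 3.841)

7.596; not consistent

Under the 13:3 hypothesis (Σ ratio = 16, N = 1955):
  malvidin-free: 1955 × 13/16 = 1588.4375
  malvidin-pigmented: 1955 × 3/16 = 366.5625
χ² = Σ (O − E)² / E
  malvidin-free: (1636 − 1588.4375)² / 1588.4375 = 1.4242
  malvidin-pigmented: (319 − 366.5625)² / 366.5625 = 6.1714
χ² = 1.4242 + 6.1714 = 7.5956 ≈ 7.596
Degrees of freedom = 2 − 1 = 1; critical value at α = 0.05 is 3.841.
Since 7.596 > 3.841, we reject the null hypothesis — the data do not fit the 13:3 ratio.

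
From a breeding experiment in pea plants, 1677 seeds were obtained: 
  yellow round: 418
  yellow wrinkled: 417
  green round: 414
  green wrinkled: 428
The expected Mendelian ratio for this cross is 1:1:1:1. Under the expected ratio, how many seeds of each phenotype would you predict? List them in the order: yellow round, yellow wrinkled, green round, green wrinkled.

419.25, 419.25, 419.25, 419.25

Under the 1:1:1:1 hypothesis (Σ ratio = 4, N = 1677):
  yellow round: 1677 × 1/4 = 419.25
  yellow wrinkled: 1677 × 1/4 = 419.25
  green round: 1677 × 1/4 = 419.25
  green wrinkled: 1677 × 1/4 = 419.25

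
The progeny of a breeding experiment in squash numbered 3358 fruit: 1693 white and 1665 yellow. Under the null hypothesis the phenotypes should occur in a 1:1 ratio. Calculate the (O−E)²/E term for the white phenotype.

Under the 1:1 hypothesis (Σ ratio = 2, N = 3358):
  white: 3358 × 1/2 = 1679
  yellow: 3358 × 1/2 = 1679
Contribution of white: (1693 − 1679)² / 1679 = 0.1167

0.117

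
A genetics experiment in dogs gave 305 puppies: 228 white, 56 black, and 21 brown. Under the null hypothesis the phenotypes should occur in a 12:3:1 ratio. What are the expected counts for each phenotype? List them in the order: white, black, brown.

Under the 12:3:1 hypothesis (Σ ratio = 16, N = 305):
  white: 305 × 12/16 = 228.75
  black: 305 × 3/16 = 57.1875
  brown: 305 × 1/16 = 19.0625

228.75, 57.1875, 19.0625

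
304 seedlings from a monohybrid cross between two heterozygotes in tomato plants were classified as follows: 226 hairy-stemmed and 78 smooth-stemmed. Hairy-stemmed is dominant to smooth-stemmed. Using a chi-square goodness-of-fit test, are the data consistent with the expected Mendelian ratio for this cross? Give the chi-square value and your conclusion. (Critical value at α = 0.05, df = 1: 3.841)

For a monohybrid cross between heterozygotes with complete dominance, the expected phenotypic ratio is 3:1.
Total ratio parts = 4. Expected numbers out of 304:
  hairy-stemmed: 304 × 3/4 = 228
  smooth-stemmed: 304 × 1/4 = 76
χ² = Σ (O − E)² / E
  hairy-stemmed: (226 − 228)² / 228 = 0.0175
  smooth-stemmed: (78 − 76)² / 76 = 0.0526
χ² = 0.0175 + 0.0526 = 0.0701 ≈ 0.070
Degrees of freedom = 2 − 1 = 1; critical value at α = 0.05 is 3.841.
Since 0.070 < 3.841, we fail to reject the null hypothesis — the data are consistent with the 3:1 ratio.

0.070; consistent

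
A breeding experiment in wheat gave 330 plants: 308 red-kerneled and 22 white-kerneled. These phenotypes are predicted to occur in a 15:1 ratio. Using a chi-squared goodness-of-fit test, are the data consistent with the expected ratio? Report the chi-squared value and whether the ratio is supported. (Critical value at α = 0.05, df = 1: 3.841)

The 15:1 ratio has 16 parts, so with N = 330 the expected counts are:
  red-kerneled: 330 × 15/16 = 309.375
  white-kerneled: 330 × 1/16 = 20.625
χ² = Σ (O − E)² / E
  red-kerneled: (308 − 309.375)² / 309.375 = 0.0061
  white-kerneled: (22 − 20.625)² / 20.625 = 0.0917
χ² = 0.0061 + 0.0917 = 0.0978 ≈ 0.098
Degrees of freedom = 2 − 1 = 1; critical value at α = 0.05 is 3.841.
Since 0.098 < 3.841, we fail to reject the null hypothesis — the data are consistent with the 15:1 ratio.

0.098; consistent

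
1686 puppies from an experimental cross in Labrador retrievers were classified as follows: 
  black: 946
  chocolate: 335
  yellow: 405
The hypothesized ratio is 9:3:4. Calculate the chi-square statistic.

Total ratio parts = 16. Expected numbers out of 1686:
  black: 1686 × 9/16 = 948.375
  chocolate: 1686 × 3/16 = 316.125
  yellow: 1686 × 4/16 = 421.5
χ² = Σ (O − E)² / E
  black: (946 − 948.375)² / 948.375 = 0.0059
  chocolate: (335 − 316.125)² / 316.125 = 1.1270
  yellow: (405 − 421.5)² / 421.5 = 0.6459
χ² = 0.0059 + 1.1270 + 0.6459 = 1.7788 ≈ 1.779

1.779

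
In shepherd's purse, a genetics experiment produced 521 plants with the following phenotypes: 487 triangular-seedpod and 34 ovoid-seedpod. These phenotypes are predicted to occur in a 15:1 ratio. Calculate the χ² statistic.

0.068

Under the 15:1 hypothesis (Σ ratio = 16, N = 521):
  triangular-seedpod: 521 × 15/16 = 488.4375
  ovoid-seedpod: 521 × 1/16 = 32.5625
χ² = Σ (O − E)² / E
  triangular-seedpod: (487 − 488.4375)² / 488.4375 = 0.0042
  ovoid-seedpod: (34 − 32.5625)² / 32.5625 = 0.0635
χ² = 0.0042 + 0.0635 = 0.0677 ≈ 0.068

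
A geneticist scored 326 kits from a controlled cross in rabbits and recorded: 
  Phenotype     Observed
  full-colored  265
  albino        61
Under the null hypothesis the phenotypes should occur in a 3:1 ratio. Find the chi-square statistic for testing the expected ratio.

6.875

Expected counts for N = 326 under a 3:1 ratio (total parts = 4):
  full-colored: 326 × 3/4 = 244.5
  albino: 326 × 1/4 = 81.5
χ² = Σ (O − E)² / E
  full-colored: (265 − 244.5)² / 244.5 = 1.7188
  albino: (61 − 81.5)² / 81.5 = 5.1564
χ² = 1.7188 + 5.1564 = 6.8752 ≈ 6.875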